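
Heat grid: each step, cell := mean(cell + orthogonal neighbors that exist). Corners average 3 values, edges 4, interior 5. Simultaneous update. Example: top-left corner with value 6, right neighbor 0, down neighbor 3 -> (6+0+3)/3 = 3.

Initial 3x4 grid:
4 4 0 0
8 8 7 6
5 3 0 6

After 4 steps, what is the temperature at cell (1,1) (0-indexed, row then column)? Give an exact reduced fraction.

Step 1: cell (1,1) = 6
Step 2: cell (1,1) = 489/100
Step 3: cell (1,1) = 3647/750
Step 4: cell (1,1) = 1682519/360000
Full grid after step 4:
  641989/129600 987539/216000 31417/8000 159413/43200
  4431271/864000 1682519/360000 503323/120000 1102867/288000
  658639/129600 259541/54000 38641/9000 19607/4800

Answer: 1682519/360000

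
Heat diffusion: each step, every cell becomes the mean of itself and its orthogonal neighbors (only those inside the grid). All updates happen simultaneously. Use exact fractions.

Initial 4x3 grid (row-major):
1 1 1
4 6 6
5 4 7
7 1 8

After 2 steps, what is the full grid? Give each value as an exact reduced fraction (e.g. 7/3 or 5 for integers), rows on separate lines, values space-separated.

Answer: 11/4 667/240 119/36
19/5 401/100 1087/240
269/60 501/100 1271/240
43/9 289/60 199/36

Derivation:
After step 1:
  2 9/4 8/3
  4 21/5 5
  5 23/5 25/4
  13/3 5 16/3
After step 2:
  11/4 667/240 119/36
  19/5 401/100 1087/240
  269/60 501/100 1271/240
  43/9 289/60 199/36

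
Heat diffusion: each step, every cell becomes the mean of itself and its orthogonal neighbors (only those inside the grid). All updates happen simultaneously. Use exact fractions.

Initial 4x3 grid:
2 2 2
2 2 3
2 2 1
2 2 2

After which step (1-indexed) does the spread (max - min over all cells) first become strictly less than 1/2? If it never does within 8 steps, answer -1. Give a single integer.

Answer: 2

Derivation:
Step 1: max=7/3, min=5/3, spread=2/3
Step 2: max=32/15, min=28/15, spread=4/15
  -> spread < 1/2 first at step 2
Step 3: max=287/135, min=253/135, spread=34/135
Step 4: max=22441/10800, min=20759/10800, spread=841/5400
Step 5: max=25097/12150, min=23503/12150, spread=797/6075
Step 6: max=15938393/7776000, min=15165607/7776000, spread=386393/3888000
Step 7: max=142780223/69984000, min=137155777/69984000, spread=2812223/34992000
Step 8: max=11384357629/5598720000, min=11010522371/5598720000, spread=186917629/2799360000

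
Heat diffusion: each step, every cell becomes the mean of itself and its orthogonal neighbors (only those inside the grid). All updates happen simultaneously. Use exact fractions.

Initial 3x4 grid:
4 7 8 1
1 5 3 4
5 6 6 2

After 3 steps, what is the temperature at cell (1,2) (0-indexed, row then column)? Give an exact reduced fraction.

Answer: 3451/750

Derivation:
Step 1: cell (1,2) = 26/5
Step 2: cell (1,2) = 211/50
Step 3: cell (1,2) = 3451/750
Full grid after step 3:
  1609/360 11647/2400 32291/7200 9317/2160
  7203/1600 9021/2000 3451/750 28211/7200
  1559/360 11197/2400 10247/2400 2959/720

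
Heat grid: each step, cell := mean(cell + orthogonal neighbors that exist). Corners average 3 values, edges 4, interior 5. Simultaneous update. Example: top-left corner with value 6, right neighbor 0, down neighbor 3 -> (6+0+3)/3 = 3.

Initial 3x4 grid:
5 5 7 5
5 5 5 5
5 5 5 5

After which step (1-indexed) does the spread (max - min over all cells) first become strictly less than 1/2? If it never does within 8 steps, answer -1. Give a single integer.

Step 1: max=17/3, min=5, spread=2/3
Step 2: max=331/60, min=5, spread=31/60
Step 3: max=2911/540, min=5, spread=211/540
  -> spread < 1/2 first at step 3
Step 4: max=286897/54000, min=4547/900, spread=14077/54000
Step 5: max=2570407/486000, min=273683/54000, spread=5363/24300
Step 6: max=76640809/14580000, min=152869/30000, spread=93859/583200
Step 7: max=4584274481/874800000, min=248336467/48600000, spread=4568723/34992000
Step 8: max=274220435629/52488000000, min=7471618889/1458000000, spread=8387449/83980800

Answer: 3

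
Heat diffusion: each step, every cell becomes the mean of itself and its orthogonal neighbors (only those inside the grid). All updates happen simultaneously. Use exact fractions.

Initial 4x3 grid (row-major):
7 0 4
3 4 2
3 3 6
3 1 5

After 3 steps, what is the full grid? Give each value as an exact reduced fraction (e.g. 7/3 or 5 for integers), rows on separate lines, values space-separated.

After step 1:
  10/3 15/4 2
  17/4 12/5 4
  3 17/5 4
  7/3 3 4
After step 2:
  34/9 689/240 13/4
  779/240 89/25 31/10
  779/240 79/25 77/20
  25/9 191/60 11/3
After step 3:
  1781/540 48451/14400 2213/720
  24893/7200 4781/1500 86/25
  22373/7200 20399/6000 4133/1200
  6629/2160 11509/3600 107/30

Answer: 1781/540 48451/14400 2213/720
24893/7200 4781/1500 86/25
22373/7200 20399/6000 4133/1200
6629/2160 11509/3600 107/30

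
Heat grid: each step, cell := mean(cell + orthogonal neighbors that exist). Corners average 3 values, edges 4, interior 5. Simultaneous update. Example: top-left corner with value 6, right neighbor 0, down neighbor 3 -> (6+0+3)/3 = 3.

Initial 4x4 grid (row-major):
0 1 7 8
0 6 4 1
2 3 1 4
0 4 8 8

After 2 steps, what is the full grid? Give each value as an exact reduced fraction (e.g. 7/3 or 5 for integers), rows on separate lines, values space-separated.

After step 1:
  1/3 7/2 5 16/3
  2 14/5 19/5 17/4
  5/4 16/5 4 7/2
  2 15/4 21/4 20/3
After step 2:
  35/18 349/120 529/120 175/36
  383/240 153/50 397/100 1013/240
  169/80 3 79/20 221/48
  7/3 71/20 59/12 185/36

Answer: 35/18 349/120 529/120 175/36
383/240 153/50 397/100 1013/240
169/80 3 79/20 221/48
7/3 71/20 59/12 185/36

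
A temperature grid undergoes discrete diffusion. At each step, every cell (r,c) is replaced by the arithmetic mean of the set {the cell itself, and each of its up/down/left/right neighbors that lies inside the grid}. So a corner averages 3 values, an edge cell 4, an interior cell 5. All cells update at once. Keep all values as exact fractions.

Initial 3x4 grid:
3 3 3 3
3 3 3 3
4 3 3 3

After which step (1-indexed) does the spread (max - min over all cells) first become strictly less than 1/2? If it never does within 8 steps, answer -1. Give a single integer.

Step 1: max=10/3, min=3, spread=1/3
  -> spread < 1/2 first at step 1
Step 2: max=59/18, min=3, spread=5/18
Step 3: max=689/216, min=3, spread=41/216
Step 4: max=81977/25920, min=3, spread=4217/25920
Step 5: max=4874749/1555200, min=21679/7200, spread=38417/311040
Step 6: max=291136211/93312000, min=434597/144000, spread=1903471/18662400
Step 7: max=17397149089/5598720000, min=13075759/4320000, spread=18038617/223948800
Step 8: max=1041037782851/335923200000, min=1179326759/388800000, spread=883978523/13436928000

Answer: 1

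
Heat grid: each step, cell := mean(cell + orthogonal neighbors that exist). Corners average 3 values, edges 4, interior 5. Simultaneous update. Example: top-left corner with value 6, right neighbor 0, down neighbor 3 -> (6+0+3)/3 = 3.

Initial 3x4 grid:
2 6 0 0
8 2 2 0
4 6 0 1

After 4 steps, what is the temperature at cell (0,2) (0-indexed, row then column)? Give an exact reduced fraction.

Answer: 34211/18000

Derivation:
Step 1: cell (0,2) = 2
Step 2: cell (0,2) = 53/40
Step 3: cell (0,2) = 401/200
Step 4: cell (0,2) = 34211/18000
Full grid after step 4:
  121843/32400 172433/54000 34211/18000 58519/43200
  440731/108000 561071/180000 766417/360000 1042073/864000
  28279/7200 80873/24000 443657/216000 191107/129600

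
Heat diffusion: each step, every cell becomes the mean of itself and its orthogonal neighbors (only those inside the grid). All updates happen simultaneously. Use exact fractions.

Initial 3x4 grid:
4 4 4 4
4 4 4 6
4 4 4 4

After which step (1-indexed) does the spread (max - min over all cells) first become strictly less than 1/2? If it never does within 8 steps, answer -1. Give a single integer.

Step 1: max=14/3, min=4, spread=2/3
Step 2: max=547/120, min=4, spread=67/120
Step 3: max=4757/1080, min=4, spread=437/1080
  -> spread < 1/2 first at step 3
Step 4: max=1885531/432000, min=2009/500, spread=29951/86400
Step 5: max=16767821/3888000, min=13658/3375, spread=206761/777600
Step 6: max=6676995571/1555200000, min=10965671/2700000, spread=14430763/62208000
Step 7: max=398355741689/93312000000, min=881652727/216000000, spread=139854109/746496000
Step 8: max=23817351890251/5598720000000, min=79611228977/19440000000, spread=7114543559/44789760000

Answer: 3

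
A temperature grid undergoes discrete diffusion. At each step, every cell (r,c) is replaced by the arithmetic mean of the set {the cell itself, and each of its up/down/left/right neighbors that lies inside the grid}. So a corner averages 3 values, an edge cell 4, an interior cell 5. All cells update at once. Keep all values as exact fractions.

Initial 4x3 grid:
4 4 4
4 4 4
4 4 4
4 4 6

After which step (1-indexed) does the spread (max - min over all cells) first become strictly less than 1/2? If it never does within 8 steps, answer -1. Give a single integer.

Answer: 3

Derivation:
Step 1: max=14/3, min=4, spread=2/3
Step 2: max=41/9, min=4, spread=5/9
Step 3: max=473/108, min=4, spread=41/108
  -> spread < 1/2 first at step 3
Step 4: max=56057/12960, min=4, spread=4217/12960
Step 5: max=3319549/777600, min=14479/3600, spread=38417/155520
Step 6: max=197824211/46656000, min=290597/72000, spread=1903471/9331200
Step 7: max=11798429089/2799360000, min=8755759/2160000, spread=18038617/111974400
Step 8: max=705114582851/167961600000, min=790526759/194400000, spread=883978523/6718464000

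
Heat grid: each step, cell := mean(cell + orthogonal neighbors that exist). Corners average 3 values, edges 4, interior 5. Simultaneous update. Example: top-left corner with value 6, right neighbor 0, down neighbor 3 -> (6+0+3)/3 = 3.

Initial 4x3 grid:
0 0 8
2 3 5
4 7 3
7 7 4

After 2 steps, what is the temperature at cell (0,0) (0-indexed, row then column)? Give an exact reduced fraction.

Step 1: cell (0,0) = 2/3
Step 2: cell (0,0) = 17/9
Full grid after step 2:
  17/9 223/80 71/18
  679/240 359/100 517/120
  361/80 121/25 569/120
  23/4 1303/240 47/9

Answer: 17/9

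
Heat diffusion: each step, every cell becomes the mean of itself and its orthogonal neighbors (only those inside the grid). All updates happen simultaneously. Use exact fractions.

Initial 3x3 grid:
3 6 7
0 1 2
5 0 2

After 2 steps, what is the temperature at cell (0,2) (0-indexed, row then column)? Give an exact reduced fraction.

Step 1: cell (0,2) = 5
Step 2: cell (0,2) = 49/12
Full grid after step 2:
  19/6 281/80 49/12
  523/240 133/50 167/60
  71/36 17/10 19/9

Answer: 49/12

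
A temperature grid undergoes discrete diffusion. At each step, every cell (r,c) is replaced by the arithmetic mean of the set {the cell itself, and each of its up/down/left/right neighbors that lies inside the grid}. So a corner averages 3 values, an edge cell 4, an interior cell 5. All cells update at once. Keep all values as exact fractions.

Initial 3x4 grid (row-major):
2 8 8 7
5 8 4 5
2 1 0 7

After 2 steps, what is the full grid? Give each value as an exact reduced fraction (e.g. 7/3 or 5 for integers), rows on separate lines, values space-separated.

Answer: 21/4 469/80 299/48 115/18
1027/240 237/50 257/50 257/48
29/9 817/240 59/16 17/4

Derivation:
After step 1:
  5 13/2 27/4 20/3
  17/4 26/5 5 23/4
  8/3 11/4 3 4
After step 2:
  21/4 469/80 299/48 115/18
  1027/240 237/50 257/50 257/48
  29/9 817/240 59/16 17/4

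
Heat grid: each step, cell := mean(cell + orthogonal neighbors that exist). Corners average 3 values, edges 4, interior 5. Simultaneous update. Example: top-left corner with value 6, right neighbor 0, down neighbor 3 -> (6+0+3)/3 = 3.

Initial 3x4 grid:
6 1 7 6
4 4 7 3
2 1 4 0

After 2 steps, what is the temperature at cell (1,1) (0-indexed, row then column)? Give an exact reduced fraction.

Answer: 393/100

Derivation:
Step 1: cell (1,1) = 17/5
Step 2: cell (1,1) = 393/100
Full grid after step 2:
  73/18 1009/240 241/48 175/36
  67/20 393/100 413/100 25/6
  109/36 689/240 157/48 28/9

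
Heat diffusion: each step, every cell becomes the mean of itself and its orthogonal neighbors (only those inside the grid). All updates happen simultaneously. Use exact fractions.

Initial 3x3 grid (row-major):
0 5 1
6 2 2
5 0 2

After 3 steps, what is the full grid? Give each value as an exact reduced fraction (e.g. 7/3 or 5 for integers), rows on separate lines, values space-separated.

After step 1:
  11/3 2 8/3
  13/4 3 7/4
  11/3 9/4 4/3
After step 2:
  107/36 17/6 77/36
  163/48 49/20 35/16
  55/18 41/16 16/9
After step 3:
  1325/432 1871/720 1031/432
  8549/2880 3223/1200 2053/960
  649/216 2363/960 235/108

Answer: 1325/432 1871/720 1031/432
8549/2880 3223/1200 2053/960
649/216 2363/960 235/108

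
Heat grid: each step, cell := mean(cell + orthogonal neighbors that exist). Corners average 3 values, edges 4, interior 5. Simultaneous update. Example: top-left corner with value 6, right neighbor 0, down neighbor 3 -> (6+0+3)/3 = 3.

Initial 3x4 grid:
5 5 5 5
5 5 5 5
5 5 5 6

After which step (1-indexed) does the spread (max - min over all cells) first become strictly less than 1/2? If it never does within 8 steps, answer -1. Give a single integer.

Answer: 1

Derivation:
Step 1: max=16/3, min=5, spread=1/3
  -> spread < 1/2 first at step 1
Step 2: max=95/18, min=5, spread=5/18
Step 3: max=1121/216, min=5, spread=41/216
Step 4: max=133817/25920, min=5, spread=4217/25920
Step 5: max=7985149/1555200, min=36079/7200, spread=38417/311040
Step 6: max=477760211/93312000, min=722597/144000, spread=1903471/18662400
Step 7: max=28594589089/5598720000, min=21715759/4320000, spread=18038617/223948800
Step 8: max=1712884182851/335923200000, min=1956926759/388800000, spread=883978523/13436928000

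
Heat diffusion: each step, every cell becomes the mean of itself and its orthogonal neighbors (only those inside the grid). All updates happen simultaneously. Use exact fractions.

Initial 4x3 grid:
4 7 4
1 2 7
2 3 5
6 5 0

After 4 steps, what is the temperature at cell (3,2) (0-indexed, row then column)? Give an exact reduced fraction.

Answer: 59711/16200

Derivation:
Step 1: cell (3,2) = 10/3
Step 2: cell (3,2) = 127/36
Step 3: cell (3,2) = 7859/2160
Step 4: cell (3,2) = 59711/16200
Full grid after step 4:
  54677/14400 1192789/288000 188231/43200
  262451/72000 463771/120000 100067/24000
  752093/216000 660319/180000 824843/216000
  56711/16200 1542701/432000 59711/16200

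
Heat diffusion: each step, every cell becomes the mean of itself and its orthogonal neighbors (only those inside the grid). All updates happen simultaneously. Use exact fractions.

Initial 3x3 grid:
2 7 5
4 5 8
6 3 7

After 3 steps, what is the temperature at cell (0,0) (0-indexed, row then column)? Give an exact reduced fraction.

Step 1: cell (0,0) = 13/3
Step 2: cell (0,0) = 40/9
Step 3: cell (0,0) = 644/135
Full grid after step 3:
  644/135 24961/4800 1553/270
  67733/14400 15823/3000 82733/14400
  5197/1080 75133/14400 2059/360

Answer: 644/135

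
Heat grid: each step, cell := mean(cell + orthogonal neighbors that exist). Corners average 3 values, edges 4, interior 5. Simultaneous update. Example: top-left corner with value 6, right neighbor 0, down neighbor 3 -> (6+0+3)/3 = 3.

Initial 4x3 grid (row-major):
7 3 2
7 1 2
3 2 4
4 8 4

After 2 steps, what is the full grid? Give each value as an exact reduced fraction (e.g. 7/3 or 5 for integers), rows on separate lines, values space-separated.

Answer: 161/36 57/16 47/18
103/24 83/25 127/48
171/40 181/50 851/240
9/2 553/120 77/18

Derivation:
After step 1:
  17/3 13/4 7/3
  9/2 3 9/4
  4 18/5 3
  5 9/2 16/3
After step 2:
  161/36 57/16 47/18
  103/24 83/25 127/48
  171/40 181/50 851/240
  9/2 553/120 77/18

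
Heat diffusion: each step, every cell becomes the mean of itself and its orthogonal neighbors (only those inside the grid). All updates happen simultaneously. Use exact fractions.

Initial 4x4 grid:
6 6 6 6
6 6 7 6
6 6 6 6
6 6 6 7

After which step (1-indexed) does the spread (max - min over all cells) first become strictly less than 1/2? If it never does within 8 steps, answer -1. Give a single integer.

Answer: 1

Derivation:
Step 1: max=19/3, min=6, spread=1/3
  -> spread < 1/2 first at step 1
Step 2: max=113/18, min=6, spread=5/18
Step 3: max=13487/2160, min=289/48, spread=241/1080
Step 4: max=402749/64800, min=72499/12000, spread=3517/20250
Step 5: max=12055079/1944000, min=436291/72000, spread=137611/972000
Step 6: max=72148573/11664000, min=874021/144000, spread=169109/1458000
Step 7: max=10805220827/1749600000, min=1969709843/324000000, spread=421969187/4374000000
Step 8: max=323665168889/52488000000, min=59165627243/9720000000, spread=5213477221/65610000000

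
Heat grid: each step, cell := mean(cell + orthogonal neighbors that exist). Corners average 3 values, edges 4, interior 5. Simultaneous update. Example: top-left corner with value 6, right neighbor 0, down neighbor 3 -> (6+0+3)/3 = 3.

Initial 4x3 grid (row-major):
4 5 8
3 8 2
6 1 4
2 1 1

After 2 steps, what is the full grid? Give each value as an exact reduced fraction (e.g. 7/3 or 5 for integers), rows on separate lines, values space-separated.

Answer: 31/6 381/80 67/12
321/80 124/25 163/40
61/16 281/100 27/8
29/12 41/16 7/4

Derivation:
After step 1:
  4 25/4 5
  21/4 19/5 11/2
  3 4 2
  3 5/4 2
After step 2:
  31/6 381/80 67/12
  321/80 124/25 163/40
  61/16 281/100 27/8
  29/12 41/16 7/4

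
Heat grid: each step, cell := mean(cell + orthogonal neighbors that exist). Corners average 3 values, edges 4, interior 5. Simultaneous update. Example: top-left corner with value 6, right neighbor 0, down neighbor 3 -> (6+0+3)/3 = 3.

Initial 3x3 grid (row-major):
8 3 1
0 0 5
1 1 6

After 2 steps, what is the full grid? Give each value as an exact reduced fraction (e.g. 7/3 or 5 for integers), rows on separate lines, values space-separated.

Answer: 107/36 43/15 3
503/240 241/100 59/20
59/36 127/60 3

Derivation:
After step 1:
  11/3 3 3
  9/4 9/5 3
  2/3 2 4
After step 2:
  107/36 43/15 3
  503/240 241/100 59/20
  59/36 127/60 3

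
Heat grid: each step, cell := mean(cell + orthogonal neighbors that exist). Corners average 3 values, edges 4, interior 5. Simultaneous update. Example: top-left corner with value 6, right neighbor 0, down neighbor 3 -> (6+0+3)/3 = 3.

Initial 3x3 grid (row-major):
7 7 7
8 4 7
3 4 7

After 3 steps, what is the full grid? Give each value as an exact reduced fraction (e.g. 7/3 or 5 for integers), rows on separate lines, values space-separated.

After step 1:
  22/3 25/4 7
  11/2 6 25/4
  5 9/2 6
After step 2:
  229/36 319/48 13/2
  143/24 57/10 101/16
  5 43/8 67/12
After step 3:
  2731/432 18149/2880 467/72
  8287/1440 3599/600 5783/960
  49/9 2599/480 829/144

Answer: 2731/432 18149/2880 467/72
8287/1440 3599/600 5783/960
49/9 2599/480 829/144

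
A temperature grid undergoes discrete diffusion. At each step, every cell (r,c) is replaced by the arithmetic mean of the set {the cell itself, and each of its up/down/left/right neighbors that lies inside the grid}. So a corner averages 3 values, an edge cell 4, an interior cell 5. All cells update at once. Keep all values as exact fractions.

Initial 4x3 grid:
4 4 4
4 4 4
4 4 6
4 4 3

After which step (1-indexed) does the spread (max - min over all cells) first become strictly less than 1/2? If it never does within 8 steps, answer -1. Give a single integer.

Answer: 2

Derivation:
Step 1: max=9/2, min=15/4, spread=3/4
Step 2: max=1049/240, min=47/12, spread=109/240
  -> spread < 1/2 first at step 2
Step 3: max=3381/800, min=4, spread=181/800
Step 4: max=906383/216000, min=174631/43200, spread=923/6000
Step 5: max=997423/240000, min=438181/108000, spread=213187/2160000
Step 6: max=806132807/194400000, min=44018099/10800000, spread=552281/7776000
Step 7: max=115698237947/27993600000, min=793736713/194400000, spread=56006051/1119744000
Step 8: max=2888342518367/699840000000, min=23860574171/5832000000, spread=25073617847/699840000000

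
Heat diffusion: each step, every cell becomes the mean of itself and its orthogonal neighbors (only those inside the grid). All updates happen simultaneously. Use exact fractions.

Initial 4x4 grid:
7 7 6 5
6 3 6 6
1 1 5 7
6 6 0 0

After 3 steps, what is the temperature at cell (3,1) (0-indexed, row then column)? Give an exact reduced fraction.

Answer: 12403/3600

Derivation:
Step 1: cell (3,1) = 13/4
Step 2: cell (3,1) = 203/60
Step 3: cell (3,1) = 12403/3600
Full grid after step 3:
  5783/1080 7763/1440 40351/7200 12157/2160
  6743/1440 14339/3000 29527/6000 9229/1800
  28691/7200 23237/6000 11923/3000 7463/1800
  7847/2160 12403/3600 12151/3600 3739/1080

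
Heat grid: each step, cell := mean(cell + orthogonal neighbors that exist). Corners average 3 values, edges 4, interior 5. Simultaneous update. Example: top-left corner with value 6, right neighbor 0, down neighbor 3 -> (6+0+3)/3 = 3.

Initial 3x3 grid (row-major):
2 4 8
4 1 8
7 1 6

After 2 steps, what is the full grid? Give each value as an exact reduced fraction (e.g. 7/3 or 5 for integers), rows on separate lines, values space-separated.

After step 1:
  10/3 15/4 20/3
  7/2 18/5 23/4
  4 15/4 5
After step 2:
  127/36 347/80 97/18
  433/120 407/100 1261/240
  15/4 327/80 29/6

Answer: 127/36 347/80 97/18
433/120 407/100 1261/240
15/4 327/80 29/6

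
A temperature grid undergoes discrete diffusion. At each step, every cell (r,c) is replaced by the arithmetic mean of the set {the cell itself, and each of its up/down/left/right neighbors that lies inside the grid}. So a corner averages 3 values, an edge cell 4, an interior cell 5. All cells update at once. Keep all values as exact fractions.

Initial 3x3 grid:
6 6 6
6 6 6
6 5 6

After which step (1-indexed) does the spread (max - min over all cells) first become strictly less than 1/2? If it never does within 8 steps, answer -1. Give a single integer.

Answer: 1

Derivation:
Step 1: max=6, min=17/3, spread=1/3
  -> spread < 1/2 first at step 1
Step 2: max=6, min=1373/240, spread=67/240
Step 3: max=1193/200, min=12523/2160, spread=1807/10800
Step 4: max=32039/5400, min=5026037/864000, spread=33401/288000
Step 5: max=3196609/540000, min=45426067/7776000, spread=3025513/38880000
Step 6: max=170044051/28800000, min=18197473133/3110400000, spread=53531/995328
Step 7: max=45864883949/7776000000, min=1093711074151/186624000000, spread=450953/11943936
Step 8: max=5497711389481/933120000000, min=65675736439397/11197440000000, spread=3799043/143327232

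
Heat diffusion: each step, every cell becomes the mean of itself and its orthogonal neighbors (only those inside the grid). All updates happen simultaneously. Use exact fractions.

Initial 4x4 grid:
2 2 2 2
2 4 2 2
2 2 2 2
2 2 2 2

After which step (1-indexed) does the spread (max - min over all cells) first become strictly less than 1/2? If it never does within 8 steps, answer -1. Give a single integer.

Step 1: max=5/2, min=2, spread=1/2
Step 2: max=61/25, min=2, spread=11/25
  -> spread < 1/2 first at step 2
Step 3: max=2767/1200, min=2, spread=367/1200
Step 4: max=12371/5400, min=613/300, spread=1337/5400
Step 5: max=365669/162000, min=18469/9000, spread=33227/162000
Step 6: max=10934327/4860000, min=112049/54000, spread=849917/4860000
Step 7: max=325314347/145800000, min=1688533/810000, spread=21378407/145800000
Step 8: max=9714462371/4374000000, min=509688343/243000000, spread=540072197/4374000000

Answer: 2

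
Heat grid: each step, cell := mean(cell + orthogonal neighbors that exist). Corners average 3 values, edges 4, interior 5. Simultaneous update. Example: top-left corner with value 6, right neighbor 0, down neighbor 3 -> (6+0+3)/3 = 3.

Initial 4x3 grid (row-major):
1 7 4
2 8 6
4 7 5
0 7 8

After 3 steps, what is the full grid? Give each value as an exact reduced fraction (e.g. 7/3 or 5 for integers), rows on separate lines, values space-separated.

Answer: 118/27 124/25 2369/432
15901/3600 10357/2000 41527/7200
2017/450 32201/6000 43147/7200
4991/1080 38447/7200 12967/2160

Derivation:
After step 1:
  10/3 5 17/3
  15/4 6 23/4
  13/4 31/5 13/2
  11/3 11/2 20/3
After step 2:
  145/36 5 197/36
  49/12 267/50 287/48
  253/60 549/100 1507/240
  149/36 661/120 56/9
After step 3:
  118/27 124/25 2369/432
  15901/3600 10357/2000 41527/7200
  2017/450 32201/6000 43147/7200
  4991/1080 38447/7200 12967/2160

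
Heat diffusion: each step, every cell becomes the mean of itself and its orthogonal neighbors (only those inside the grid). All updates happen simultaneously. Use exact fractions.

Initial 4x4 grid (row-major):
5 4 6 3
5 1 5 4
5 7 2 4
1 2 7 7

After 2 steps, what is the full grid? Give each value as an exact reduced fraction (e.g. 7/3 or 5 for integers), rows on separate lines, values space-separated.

After step 1:
  14/3 4 9/2 13/3
  4 22/5 18/5 4
  9/2 17/5 5 17/4
  8/3 17/4 9/2 6
After step 2:
  38/9 527/120 493/120 77/18
  527/120 97/25 43/10 971/240
  437/120 431/100 83/20 77/16
  137/36 889/240 79/16 59/12

Answer: 38/9 527/120 493/120 77/18
527/120 97/25 43/10 971/240
437/120 431/100 83/20 77/16
137/36 889/240 79/16 59/12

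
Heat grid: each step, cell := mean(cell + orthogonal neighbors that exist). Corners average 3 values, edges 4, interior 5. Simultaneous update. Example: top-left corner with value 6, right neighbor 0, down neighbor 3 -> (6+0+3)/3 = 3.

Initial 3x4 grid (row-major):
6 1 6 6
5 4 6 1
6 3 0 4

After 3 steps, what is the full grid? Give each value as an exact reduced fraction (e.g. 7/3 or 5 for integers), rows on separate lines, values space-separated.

After step 1:
  4 17/4 19/4 13/3
  21/4 19/5 17/5 17/4
  14/3 13/4 13/4 5/3
After step 2:
  9/2 21/5 251/60 40/9
  1063/240 399/100 389/100 273/80
  79/18 449/120 347/120 55/18
After step 3:
  3151/720 2531/600 7523/1800 8669/2160
  62309/14400 24301/6000 7347/2000 5921/1600
  9043/2160 13511/3600 12221/3600 6739/2160

Answer: 3151/720 2531/600 7523/1800 8669/2160
62309/14400 24301/6000 7347/2000 5921/1600
9043/2160 13511/3600 12221/3600 6739/2160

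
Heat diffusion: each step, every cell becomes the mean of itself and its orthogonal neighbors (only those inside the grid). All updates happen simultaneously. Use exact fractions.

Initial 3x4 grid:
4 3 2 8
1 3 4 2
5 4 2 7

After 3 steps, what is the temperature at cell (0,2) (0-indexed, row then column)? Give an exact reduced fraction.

Step 1: cell (0,2) = 17/4
Step 2: cell (0,2) = 277/80
Step 3: cell (0,2) = 9037/2400
Full grid after step 3:
  667/216 22921/7200 9037/2400 1421/360
  14959/4800 6701/2000 21343/6000 59897/14400
  179/54 24221/7200 27511/7200 2119/540

Answer: 9037/2400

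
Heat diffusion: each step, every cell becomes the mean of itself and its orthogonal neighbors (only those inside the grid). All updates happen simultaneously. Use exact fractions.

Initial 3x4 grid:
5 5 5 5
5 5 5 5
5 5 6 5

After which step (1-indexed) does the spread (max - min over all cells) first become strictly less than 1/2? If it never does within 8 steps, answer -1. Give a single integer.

Step 1: max=16/3, min=5, spread=1/3
  -> spread < 1/2 first at step 1
Step 2: max=631/120, min=5, spread=31/120
Step 3: max=5611/1080, min=5, spread=211/1080
Step 4: max=556897/108000, min=9047/1800, spread=14077/108000
Step 5: max=5000407/972000, min=543683/108000, spread=5363/48600
Step 6: max=149540809/29160000, min=302869/60000, spread=93859/1166400
Step 7: max=8958274481/1749600000, min=491336467/97200000, spread=4568723/69984000
Step 8: max=536660435629/104976000000, min=14761618889/2916000000, spread=8387449/167961600

Answer: 1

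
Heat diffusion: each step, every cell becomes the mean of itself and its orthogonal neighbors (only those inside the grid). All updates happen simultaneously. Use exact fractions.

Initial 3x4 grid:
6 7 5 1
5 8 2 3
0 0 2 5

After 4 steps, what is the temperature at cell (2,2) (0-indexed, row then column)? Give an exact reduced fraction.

Step 1: cell (2,2) = 9/4
Step 2: cell (2,2) = 145/48
Step 3: cell (2,2) = 21479/7200
Step 4: cell (2,2) = 700973/216000
Full grid after step 4:
  205801/43200 323221/72000 97247/24000 154981/43200
  3598057/864000 1455383/360000 1284583/360000 2907497/864000
  471503/129600 731413/216000 700973/216000 396043/129600

Answer: 700973/216000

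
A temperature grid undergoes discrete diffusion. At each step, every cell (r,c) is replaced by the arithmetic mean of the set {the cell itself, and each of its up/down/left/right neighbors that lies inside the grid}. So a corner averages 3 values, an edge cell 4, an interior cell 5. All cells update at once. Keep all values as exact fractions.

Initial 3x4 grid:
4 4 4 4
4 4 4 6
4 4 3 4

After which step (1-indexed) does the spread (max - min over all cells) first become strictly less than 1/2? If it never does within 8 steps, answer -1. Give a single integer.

Step 1: max=14/3, min=15/4, spread=11/12
Step 2: max=177/40, min=31/8, spread=11/20
Step 3: max=4691/1080, min=283/72, spread=223/540
  -> spread < 1/2 first at step 3
Step 4: max=276307/64800, min=42677/10800, spread=4049/12960
Step 5: max=16441193/3888000, min=1285619/324000, spread=202753/777600
Step 6: max=978712207/233280000, min=19386559/4860000, spread=385259/1866240
Step 7: max=58429412813/13996800000, min=1167776981/291600000, spread=95044709/559872000
Step 8: max=3490898610967/839808000000, min=70327966429/17496000000, spread=921249779/6718464000

Answer: 3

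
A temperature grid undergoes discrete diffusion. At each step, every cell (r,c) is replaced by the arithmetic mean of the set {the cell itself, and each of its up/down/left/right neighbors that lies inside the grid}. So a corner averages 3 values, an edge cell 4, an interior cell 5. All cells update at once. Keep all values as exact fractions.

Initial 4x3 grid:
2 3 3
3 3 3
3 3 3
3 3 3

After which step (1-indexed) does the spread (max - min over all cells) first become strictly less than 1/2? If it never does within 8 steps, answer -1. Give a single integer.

Step 1: max=3, min=8/3, spread=1/3
  -> spread < 1/2 first at step 1
Step 2: max=3, min=49/18, spread=5/18
Step 3: max=3, min=607/216, spread=41/216
Step 4: max=3, min=73543/25920, spread=4217/25920
Step 5: max=21521/7200, min=4456451/1555200, spread=38417/311040
Step 6: max=429403/144000, min=268735789/93312000, spread=1903471/18662400
Step 7: max=12844241/4320000, min=16195170911/5598720000, spread=18038617/223948800
Step 8: max=1153473241/388800000, min=974501417149/335923200000, spread=883978523/13436928000

Answer: 1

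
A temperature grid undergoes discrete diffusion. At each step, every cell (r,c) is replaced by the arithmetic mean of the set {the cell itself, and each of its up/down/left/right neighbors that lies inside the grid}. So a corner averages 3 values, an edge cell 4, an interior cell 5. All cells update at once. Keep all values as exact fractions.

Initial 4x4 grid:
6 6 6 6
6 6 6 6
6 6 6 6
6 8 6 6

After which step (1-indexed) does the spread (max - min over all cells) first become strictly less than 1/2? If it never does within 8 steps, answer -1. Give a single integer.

Step 1: max=20/3, min=6, spread=2/3
Step 2: max=391/60, min=6, spread=31/60
Step 3: max=3451/540, min=6, spread=211/540
  -> spread < 1/2 first at step 3
Step 4: max=340843/54000, min=6, spread=16843/54000
Step 5: max=3054643/486000, min=27079/4500, spread=130111/486000
Step 6: max=91122367/14580000, min=1627159/270000, spread=3255781/14580000
Step 7: max=2724753691/437400000, min=1631107/270000, spread=82360351/437400000
Step 8: max=81483316891/13122000000, min=294106441/48600000, spread=2074577821/13122000000

Answer: 3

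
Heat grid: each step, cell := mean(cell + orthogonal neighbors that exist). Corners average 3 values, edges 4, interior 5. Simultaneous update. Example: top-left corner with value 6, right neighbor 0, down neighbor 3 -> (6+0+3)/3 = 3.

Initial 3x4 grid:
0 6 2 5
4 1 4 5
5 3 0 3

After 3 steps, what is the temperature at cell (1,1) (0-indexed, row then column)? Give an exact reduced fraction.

Answer: 3793/1200

Derivation:
Step 1: cell (1,1) = 18/5
Step 2: cell (1,1) = 13/5
Step 3: cell (1,1) = 3793/1200
Full grid after step 3:
  847/270 1069/360 283/80 2573/720
  833/288 3793/1200 1801/600 2021/576
  749/240 1327/480 4349/1440 803/270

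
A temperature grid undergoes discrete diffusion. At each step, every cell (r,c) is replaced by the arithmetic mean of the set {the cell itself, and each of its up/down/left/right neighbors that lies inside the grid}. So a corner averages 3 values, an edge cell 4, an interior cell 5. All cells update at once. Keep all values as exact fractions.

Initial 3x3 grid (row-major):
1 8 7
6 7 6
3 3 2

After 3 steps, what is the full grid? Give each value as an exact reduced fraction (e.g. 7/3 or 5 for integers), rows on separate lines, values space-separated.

Answer: 21/4 5297/960 281/48
1509/320 6167/1200 7553/1440
79/18 12751/2880 2045/432

Derivation:
After step 1:
  5 23/4 7
  17/4 6 11/2
  4 15/4 11/3
After step 2:
  5 95/16 73/12
  77/16 101/20 133/24
  4 209/48 155/36
After step 3:
  21/4 5297/960 281/48
  1509/320 6167/1200 7553/1440
  79/18 12751/2880 2045/432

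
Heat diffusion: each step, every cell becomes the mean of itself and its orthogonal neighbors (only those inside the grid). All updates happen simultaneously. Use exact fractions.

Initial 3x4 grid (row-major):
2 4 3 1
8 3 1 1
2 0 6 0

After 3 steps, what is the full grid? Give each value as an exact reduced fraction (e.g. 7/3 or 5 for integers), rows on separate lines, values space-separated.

Answer: 487/135 4541/1440 3389/1440 1057/540
3341/960 601/200 479/200 1729/960
7037/2160 1039/360 1607/720 4253/2160

Derivation:
After step 1:
  14/3 3 9/4 5/3
  15/4 16/5 14/5 3/4
  10/3 11/4 7/4 7/3
After step 2:
  137/36 787/240 583/240 14/9
  299/80 31/10 43/20 151/80
  59/18 331/120 289/120 29/18
After step 3:
  487/135 4541/1440 3389/1440 1057/540
  3341/960 601/200 479/200 1729/960
  7037/2160 1039/360 1607/720 4253/2160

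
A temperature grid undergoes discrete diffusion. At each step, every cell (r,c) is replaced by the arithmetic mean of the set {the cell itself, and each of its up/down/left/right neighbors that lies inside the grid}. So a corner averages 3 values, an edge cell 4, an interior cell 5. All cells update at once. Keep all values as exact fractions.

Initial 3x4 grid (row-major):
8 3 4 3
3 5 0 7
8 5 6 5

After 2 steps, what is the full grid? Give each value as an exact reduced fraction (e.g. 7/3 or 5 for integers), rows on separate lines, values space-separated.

After step 1:
  14/3 5 5/2 14/3
  6 16/5 22/5 15/4
  16/3 6 4 6
After step 2:
  47/9 461/120 497/120 131/36
  24/5 123/25 357/100 1129/240
  52/9 139/30 51/10 55/12

Answer: 47/9 461/120 497/120 131/36
24/5 123/25 357/100 1129/240
52/9 139/30 51/10 55/12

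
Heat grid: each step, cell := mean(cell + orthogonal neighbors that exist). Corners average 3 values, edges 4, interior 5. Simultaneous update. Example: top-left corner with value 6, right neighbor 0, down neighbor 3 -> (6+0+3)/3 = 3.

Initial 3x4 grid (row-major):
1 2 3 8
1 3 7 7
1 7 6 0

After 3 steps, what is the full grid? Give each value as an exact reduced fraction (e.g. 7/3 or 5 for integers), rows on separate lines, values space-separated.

After step 1:
  4/3 9/4 5 6
  3/2 4 26/5 11/2
  3 17/4 5 13/3
After step 2:
  61/36 151/48 369/80 11/2
  59/24 86/25 247/50 631/120
  35/12 65/16 1127/240 89/18
After step 3:
  1051/432 23207/7200 10919/2400 3689/720
  18917/7200 2707/750 1721/375 37157/7200
  151/48 3023/800 33557/7200 10727/2160

Answer: 1051/432 23207/7200 10919/2400 3689/720
18917/7200 2707/750 1721/375 37157/7200
151/48 3023/800 33557/7200 10727/2160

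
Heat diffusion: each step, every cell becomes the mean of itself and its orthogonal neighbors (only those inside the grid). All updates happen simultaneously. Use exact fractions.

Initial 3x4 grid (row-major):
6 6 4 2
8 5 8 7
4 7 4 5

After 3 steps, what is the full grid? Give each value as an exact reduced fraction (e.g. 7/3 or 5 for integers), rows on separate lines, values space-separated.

After step 1:
  20/3 21/4 5 13/3
  23/4 34/5 28/5 11/2
  19/3 5 6 16/3
After step 2:
  53/9 1423/240 1211/240 89/18
  511/80 142/25 289/50 623/120
  205/36 181/30 329/60 101/18
After step 3:
  3277/540 40579/7200 39059/7200 10931/2160
  28381/4800 2981/500 32617/6000 38749/7200
  13043/2160 10301/1800 20617/3600 5863/1080

Answer: 3277/540 40579/7200 39059/7200 10931/2160
28381/4800 2981/500 32617/6000 38749/7200
13043/2160 10301/1800 20617/3600 5863/1080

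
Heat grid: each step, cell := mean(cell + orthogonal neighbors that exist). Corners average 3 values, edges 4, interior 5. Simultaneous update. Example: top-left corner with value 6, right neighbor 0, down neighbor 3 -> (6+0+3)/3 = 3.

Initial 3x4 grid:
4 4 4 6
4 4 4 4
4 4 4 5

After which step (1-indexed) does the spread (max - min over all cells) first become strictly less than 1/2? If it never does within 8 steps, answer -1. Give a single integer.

Step 1: max=19/4, min=4, spread=3/4
Step 2: max=167/36, min=4, spread=23/36
Step 3: max=1925/432, min=4, spread=197/432
  -> spread < 1/2 first at step 3
Step 4: max=114481/25920, min=1159/288, spread=10171/25920
Step 5: max=6776747/1555200, min=6079/1500, spread=2370199/7776000
Step 6: max=404008633/93312000, min=5278369/1296000, spread=4793213/18662400
Step 7: max=24082787267/5598720000, min=159216743/38880000, spread=46223051/223948800
Step 8: max=1438760148553/335923200000, min=1598324027/388800000, spread=2312327569/13436928000

Answer: 3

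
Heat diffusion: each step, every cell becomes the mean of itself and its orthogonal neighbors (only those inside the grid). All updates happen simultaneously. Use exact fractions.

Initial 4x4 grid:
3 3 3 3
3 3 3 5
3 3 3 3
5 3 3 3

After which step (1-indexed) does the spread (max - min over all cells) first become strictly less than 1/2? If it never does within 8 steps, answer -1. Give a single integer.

Answer: 3

Derivation:
Step 1: max=11/3, min=3, spread=2/3
Step 2: max=32/9, min=3, spread=5/9
Step 3: max=1831/540, min=73/24, spread=377/1080
  -> spread < 1/2 first at step 3
Step 4: max=10763/3240, min=3701/1200, spread=7703/32400
Step 5: max=1596643/486000, min=336301/108000, spread=166577/972000
Step 6: max=47510347/14580000, min=10173071/3240000, spread=692611/5832000
Step 7: max=1419632281/437400000, min=6819601/2160000, spread=77326157/874800000
Step 8: max=70836732959/21870000000, min=9247488103/2916000000, spread=2961144373/43740000000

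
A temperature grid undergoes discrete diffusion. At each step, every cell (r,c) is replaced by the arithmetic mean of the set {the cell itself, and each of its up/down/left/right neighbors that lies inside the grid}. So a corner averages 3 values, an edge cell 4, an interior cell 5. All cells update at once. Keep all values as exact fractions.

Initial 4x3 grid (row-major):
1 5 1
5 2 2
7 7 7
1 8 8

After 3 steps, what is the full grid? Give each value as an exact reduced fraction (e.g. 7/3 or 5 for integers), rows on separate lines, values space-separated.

After step 1:
  11/3 9/4 8/3
  15/4 21/5 3
  5 31/5 6
  16/3 6 23/3
After step 2:
  29/9 767/240 95/36
  997/240 97/25 119/30
  1217/240 137/25 343/60
  49/9 63/10 59/9
After step 3:
  1903/540 46573/14400 7057/2160
  29389/7200 6203/1500 7291/1800
  36269/7200 10579/2000 19547/3600
  12107/2160 1189/200 3343/540

Answer: 1903/540 46573/14400 7057/2160
29389/7200 6203/1500 7291/1800
36269/7200 10579/2000 19547/3600
12107/2160 1189/200 3343/540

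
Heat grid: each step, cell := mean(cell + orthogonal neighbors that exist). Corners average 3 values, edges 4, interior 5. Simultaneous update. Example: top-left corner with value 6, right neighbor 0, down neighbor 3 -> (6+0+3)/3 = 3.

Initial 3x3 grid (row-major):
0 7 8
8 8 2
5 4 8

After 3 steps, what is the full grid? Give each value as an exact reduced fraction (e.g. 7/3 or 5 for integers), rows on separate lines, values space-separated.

After step 1:
  5 23/4 17/3
  21/4 29/5 13/2
  17/3 25/4 14/3
After step 2:
  16/3 1333/240 215/36
  1303/240 591/100 679/120
  103/18 1343/240 209/36
After step 3:
  979/180 81971/14400 12373/2160
  80621/14400 11259/2000 42023/7200
  6029/1080 82921/14400 12283/2160

Answer: 979/180 81971/14400 12373/2160
80621/14400 11259/2000 42023/7200
6029/1080 82921/14400 12283/2160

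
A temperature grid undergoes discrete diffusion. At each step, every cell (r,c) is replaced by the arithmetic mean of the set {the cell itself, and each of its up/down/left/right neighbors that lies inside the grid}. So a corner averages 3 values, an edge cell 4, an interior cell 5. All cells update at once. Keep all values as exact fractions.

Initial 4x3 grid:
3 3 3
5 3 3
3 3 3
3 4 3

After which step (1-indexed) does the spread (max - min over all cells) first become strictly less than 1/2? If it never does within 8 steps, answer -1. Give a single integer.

Answer: 3

Derivation:
Step 1: max=11/3, min=3, spread=2/3
Step 2: max=211/60, min=3, spread=31/60
Step 3: max=1831/540, min=467/150, spread=749/2700
  -> spread < 1/2 first at step 3
Step 4: max=181243/54000, min=8509/2700, spread=11063/54000
Step 5: max=10774927/3240000, min=430573/135000, spread=17647/129600
Step 6: max=642556793/194400000, min=31188029/9720000, spread=18796213/194400000
Step 7: max=38434760887/11664000000, min=940327393/291600000, spread=273888389/3888000000
Step 8: max=5518760556127/1679616000000, min=12573289511/3888000000, spread=696795899/13436928000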